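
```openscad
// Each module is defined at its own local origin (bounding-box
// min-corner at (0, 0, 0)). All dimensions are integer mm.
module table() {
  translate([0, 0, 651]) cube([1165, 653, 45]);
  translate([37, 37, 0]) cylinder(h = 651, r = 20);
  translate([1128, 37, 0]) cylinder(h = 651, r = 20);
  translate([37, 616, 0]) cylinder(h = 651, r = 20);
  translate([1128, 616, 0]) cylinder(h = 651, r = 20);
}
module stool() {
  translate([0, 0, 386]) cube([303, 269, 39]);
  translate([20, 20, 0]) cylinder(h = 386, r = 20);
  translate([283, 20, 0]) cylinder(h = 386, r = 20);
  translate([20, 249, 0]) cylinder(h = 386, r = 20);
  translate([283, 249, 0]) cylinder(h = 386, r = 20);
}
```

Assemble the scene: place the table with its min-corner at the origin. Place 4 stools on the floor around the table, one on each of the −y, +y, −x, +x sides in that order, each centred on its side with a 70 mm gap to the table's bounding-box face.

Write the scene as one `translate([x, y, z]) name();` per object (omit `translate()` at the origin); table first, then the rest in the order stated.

table();
translate([431, -339, 0]) stool();
translate([431, 723, 0]) stool();
translate([-373, 192, 0]) stool();
translate([1235, 192, 0]) stool();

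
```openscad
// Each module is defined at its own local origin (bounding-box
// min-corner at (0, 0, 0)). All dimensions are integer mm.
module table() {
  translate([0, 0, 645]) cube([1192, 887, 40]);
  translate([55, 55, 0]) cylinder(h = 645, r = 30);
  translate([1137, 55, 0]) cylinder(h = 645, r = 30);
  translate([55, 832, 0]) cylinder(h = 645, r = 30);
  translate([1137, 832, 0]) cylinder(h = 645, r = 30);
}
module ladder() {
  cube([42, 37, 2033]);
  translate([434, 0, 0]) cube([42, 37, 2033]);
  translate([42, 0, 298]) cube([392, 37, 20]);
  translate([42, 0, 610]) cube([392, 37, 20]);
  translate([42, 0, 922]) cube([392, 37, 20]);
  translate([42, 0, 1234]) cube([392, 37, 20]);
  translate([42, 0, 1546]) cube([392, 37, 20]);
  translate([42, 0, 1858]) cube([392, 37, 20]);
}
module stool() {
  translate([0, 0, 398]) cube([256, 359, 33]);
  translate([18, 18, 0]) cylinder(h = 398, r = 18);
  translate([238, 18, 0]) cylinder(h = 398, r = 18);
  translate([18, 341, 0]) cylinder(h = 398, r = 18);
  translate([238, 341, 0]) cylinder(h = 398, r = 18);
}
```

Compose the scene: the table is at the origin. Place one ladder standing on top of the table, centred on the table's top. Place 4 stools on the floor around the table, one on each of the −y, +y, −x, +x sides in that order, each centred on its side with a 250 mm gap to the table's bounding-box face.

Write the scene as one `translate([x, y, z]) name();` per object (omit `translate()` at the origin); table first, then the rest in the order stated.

table();
translate([358, 425, 685]) ladder();
translate([468, -609, 0]) stool();
translate([468, 1137, 0]) stool();
translate([-506, 264, 0]) stool();
translate([1442, 264, 0]) stool();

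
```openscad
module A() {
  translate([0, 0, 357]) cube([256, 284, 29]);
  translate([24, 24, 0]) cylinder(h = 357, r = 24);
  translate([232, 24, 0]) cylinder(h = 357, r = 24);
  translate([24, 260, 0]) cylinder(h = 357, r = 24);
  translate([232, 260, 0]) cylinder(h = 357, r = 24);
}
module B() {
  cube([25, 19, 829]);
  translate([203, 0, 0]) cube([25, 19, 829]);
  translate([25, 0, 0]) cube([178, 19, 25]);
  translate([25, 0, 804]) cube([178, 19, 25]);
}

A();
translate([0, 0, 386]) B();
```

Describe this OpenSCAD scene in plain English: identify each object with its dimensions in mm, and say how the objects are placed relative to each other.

A is a four-legged stool. The seat is 256×284 mm, 29 mm thick, top at z = 386 mm. It stands on four round legs, each 48 mm in diameter, from z = 0 to the seat underside, each leg's axis is inset half a diameter from the nearest pair of seat edges (so the leg's bounding box is flush with the corner).

B is a rectangular picture frame lying in the x–z plane (depth along y). The opening is 178 mm wide (x) by 779 mm tall (z), surrounded by a border 25 mm wide on all four sides. The frame is 19 mm deep and is made of two full-height vertical stiles with two horizontal rails fitted between them.

The picture frame is on top of the stool.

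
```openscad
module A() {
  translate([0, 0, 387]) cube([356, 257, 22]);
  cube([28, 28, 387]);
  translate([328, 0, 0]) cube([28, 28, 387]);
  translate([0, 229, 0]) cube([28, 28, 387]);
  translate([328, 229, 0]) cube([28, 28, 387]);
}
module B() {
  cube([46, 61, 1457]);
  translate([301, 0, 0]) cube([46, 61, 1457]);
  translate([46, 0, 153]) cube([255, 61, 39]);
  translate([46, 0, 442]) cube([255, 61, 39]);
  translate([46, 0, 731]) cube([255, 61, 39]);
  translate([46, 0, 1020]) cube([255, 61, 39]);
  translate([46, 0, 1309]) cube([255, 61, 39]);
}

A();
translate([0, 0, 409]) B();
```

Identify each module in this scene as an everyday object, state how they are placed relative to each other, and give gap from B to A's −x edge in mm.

A is a stool. B is a ladder. The ladder is on top of the stool. The gap from the ladder to the stool's −x edge is 0 mm.

The ladder's min-x is at 0; the stool's min-x is 0; gap = 0 mm.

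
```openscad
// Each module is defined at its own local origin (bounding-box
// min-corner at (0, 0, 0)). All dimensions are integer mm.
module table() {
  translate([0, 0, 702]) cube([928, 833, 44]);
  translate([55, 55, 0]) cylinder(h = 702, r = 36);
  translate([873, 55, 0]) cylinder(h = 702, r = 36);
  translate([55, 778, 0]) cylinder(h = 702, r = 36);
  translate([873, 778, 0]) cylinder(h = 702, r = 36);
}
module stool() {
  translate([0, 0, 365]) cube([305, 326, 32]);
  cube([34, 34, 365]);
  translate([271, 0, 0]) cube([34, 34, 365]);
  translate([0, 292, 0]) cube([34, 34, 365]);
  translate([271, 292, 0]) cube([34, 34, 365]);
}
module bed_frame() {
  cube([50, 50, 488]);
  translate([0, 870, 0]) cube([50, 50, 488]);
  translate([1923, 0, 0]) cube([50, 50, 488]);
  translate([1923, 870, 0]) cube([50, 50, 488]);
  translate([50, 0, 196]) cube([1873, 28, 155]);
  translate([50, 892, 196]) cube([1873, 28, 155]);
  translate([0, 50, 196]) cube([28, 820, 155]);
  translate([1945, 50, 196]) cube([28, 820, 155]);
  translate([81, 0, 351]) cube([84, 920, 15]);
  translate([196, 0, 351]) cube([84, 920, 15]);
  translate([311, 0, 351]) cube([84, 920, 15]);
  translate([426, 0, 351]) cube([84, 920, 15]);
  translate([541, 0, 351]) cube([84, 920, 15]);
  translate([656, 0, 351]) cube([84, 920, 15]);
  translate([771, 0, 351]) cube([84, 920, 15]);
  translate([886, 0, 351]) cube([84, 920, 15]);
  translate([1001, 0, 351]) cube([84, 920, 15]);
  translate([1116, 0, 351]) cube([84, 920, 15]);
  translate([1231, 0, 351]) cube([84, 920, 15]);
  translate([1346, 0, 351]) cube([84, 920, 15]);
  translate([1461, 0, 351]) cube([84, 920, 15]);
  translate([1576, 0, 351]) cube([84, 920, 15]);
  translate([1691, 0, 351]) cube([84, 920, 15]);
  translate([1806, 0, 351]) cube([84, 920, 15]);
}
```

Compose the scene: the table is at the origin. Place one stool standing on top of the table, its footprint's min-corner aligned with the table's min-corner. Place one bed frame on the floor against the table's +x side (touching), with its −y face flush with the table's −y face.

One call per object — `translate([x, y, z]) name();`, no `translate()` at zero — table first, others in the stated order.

table();
translate([0, 0, 746]) stool();
translate([928, 0, 0]) bed_frame();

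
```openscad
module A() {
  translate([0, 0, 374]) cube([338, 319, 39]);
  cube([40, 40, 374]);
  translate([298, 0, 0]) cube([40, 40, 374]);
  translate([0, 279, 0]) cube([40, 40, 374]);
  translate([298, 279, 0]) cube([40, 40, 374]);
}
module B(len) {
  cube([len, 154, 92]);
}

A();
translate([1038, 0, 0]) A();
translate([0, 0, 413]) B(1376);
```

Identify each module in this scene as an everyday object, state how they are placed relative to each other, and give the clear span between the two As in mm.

A is a stool. B is a beam. A beam spans the tops of two stools. The clear span between the two stools is 700 mm.

Second stool starts at x = 1038; first ends at x = 338; clear span = 1038 − 338 = 700 mm.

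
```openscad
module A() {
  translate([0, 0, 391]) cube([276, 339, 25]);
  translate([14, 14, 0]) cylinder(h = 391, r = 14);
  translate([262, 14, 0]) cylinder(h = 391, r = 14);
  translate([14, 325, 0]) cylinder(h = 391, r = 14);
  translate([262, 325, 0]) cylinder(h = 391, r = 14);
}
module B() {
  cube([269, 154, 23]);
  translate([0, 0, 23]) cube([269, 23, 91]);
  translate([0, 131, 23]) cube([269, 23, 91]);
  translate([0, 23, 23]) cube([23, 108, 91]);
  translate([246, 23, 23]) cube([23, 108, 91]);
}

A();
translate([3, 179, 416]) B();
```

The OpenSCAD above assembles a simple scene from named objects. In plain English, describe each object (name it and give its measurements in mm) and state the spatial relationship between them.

A is a four-legged stool. The seat is 276×339 mm, 25 mm thick, top at z = 416 mm. It stands on four round legs, each 28 mm in diameter, from z = 0 to the seat underside, each leg's axis is inset half a diameter from the nearest pair of seat edges (so the leg's bounding box is flush with the corner).

B is an open storage box with external size 269×154×114 mm and wall thickness 23 mm (the base is also 23 mm thick). The base covers the whole footprint; the four walls stand on the base, with the y-facing walls full-width and the x-facing walls fitting between their inner faces.

The open box is on top of the stool.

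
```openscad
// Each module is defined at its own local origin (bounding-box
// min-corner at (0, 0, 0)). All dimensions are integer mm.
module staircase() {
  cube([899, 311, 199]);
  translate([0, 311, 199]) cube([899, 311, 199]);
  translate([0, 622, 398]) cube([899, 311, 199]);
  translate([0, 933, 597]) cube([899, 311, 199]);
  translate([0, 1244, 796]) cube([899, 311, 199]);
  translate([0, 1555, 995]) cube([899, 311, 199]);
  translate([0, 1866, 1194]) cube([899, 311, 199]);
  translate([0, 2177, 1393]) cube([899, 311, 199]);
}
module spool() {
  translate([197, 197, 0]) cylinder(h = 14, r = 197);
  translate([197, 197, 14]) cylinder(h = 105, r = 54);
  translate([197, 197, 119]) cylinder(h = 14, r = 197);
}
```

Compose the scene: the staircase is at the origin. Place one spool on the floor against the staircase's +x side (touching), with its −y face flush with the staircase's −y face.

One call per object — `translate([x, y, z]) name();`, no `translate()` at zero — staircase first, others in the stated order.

staircase();
translate([899, 0, 0]) spool();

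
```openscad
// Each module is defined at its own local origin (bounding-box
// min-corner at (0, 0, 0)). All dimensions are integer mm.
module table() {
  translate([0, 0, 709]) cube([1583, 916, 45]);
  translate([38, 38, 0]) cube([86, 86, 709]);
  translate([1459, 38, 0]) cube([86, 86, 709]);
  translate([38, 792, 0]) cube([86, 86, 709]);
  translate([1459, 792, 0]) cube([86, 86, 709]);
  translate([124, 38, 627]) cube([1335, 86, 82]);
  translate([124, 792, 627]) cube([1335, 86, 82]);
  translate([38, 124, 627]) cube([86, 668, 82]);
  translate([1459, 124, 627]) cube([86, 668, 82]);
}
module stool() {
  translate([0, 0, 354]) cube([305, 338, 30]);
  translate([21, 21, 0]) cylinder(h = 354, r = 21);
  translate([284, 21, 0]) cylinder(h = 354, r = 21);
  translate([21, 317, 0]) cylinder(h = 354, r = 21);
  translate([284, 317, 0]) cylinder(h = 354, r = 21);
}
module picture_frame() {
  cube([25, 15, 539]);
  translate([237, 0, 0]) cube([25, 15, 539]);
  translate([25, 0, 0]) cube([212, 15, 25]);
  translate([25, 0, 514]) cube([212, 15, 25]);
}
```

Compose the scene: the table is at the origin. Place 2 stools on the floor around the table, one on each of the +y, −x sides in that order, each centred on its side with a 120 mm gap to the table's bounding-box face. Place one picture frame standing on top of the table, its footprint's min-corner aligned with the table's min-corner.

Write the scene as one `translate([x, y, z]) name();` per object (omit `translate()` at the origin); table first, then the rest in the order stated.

table();
translate([639, 1036, 0]) stool();
translate([-425, 289, 0]) stool();
translate([0, 0, 754]) picture_frame();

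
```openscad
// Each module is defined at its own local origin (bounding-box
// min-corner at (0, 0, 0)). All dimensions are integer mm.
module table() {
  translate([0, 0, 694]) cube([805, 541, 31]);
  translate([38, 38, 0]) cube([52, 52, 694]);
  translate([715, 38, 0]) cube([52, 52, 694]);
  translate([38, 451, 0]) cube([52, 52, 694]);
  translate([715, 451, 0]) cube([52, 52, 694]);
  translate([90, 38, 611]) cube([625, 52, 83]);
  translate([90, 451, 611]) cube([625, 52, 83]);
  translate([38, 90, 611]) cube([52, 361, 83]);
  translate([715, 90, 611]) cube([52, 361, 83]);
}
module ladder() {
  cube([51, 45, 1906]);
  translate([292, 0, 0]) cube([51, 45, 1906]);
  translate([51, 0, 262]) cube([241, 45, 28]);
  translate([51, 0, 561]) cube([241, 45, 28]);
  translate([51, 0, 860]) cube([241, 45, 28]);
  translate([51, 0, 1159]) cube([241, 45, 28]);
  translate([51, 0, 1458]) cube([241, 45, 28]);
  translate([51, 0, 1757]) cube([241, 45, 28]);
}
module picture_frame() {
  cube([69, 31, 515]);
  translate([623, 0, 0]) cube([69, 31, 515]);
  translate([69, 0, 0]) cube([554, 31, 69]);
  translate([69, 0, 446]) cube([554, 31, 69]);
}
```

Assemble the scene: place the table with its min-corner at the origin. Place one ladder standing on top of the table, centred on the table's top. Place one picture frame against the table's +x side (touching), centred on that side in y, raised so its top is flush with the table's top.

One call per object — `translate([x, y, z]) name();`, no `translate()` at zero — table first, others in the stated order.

table();
translate([231, 248, 725]) ladder();
translate([805, 255, 210]) picture_frame();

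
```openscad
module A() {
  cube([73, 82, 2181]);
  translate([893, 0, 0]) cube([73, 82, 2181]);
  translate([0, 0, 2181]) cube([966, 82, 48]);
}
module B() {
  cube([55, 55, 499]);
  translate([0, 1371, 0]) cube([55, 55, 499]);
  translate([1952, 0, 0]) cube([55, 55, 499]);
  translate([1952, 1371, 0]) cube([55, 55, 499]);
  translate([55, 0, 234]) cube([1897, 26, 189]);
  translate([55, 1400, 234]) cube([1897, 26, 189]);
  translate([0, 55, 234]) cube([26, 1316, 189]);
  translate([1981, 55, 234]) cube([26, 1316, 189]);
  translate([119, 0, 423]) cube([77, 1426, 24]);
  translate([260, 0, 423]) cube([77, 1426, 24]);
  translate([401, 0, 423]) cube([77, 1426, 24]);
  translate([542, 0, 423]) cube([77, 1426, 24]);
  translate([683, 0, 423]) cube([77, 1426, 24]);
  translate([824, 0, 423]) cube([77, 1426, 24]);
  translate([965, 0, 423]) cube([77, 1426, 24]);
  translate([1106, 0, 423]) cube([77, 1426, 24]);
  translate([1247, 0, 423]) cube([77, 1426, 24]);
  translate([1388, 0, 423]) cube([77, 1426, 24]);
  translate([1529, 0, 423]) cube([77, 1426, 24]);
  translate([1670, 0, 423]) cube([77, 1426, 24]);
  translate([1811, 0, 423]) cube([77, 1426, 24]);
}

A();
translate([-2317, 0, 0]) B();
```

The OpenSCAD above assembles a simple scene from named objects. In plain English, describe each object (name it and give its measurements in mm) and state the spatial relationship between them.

A is a rectangular door frame: two vertical jambs of 73×82 mm section, 2181 mm tall, with a clear opening 820 mm wide between their inner faces. A header 48 mm tall and 82 mm deep lies on top of the jambs and spans the full outside width.

B is a bed frame 2007 mm long (x) by 1426 mm wide (y). Four 55×55 mm corner posts, 499 mm tall, at the corners of the footprint. Four rails of 26 mm thickness and 189 mm height run between adjacent posts with their undersides at z = 234 mm, their outer faces flush with the outside of the frame (the two x-running rails run between the posts' inner faces; the two y-running rails run between the posts' inner faces). 13 slats, each 77 mm wide (x) and 24 mm thick, lie across the top of the two x-running rails, running the full 1426 mm width of the frame in y; the slats are evenly spaced along x between the inner faces of the end posts with equal gaps (rounded down to the nearest mm) at the −x end and between each pair — any rounding remainder accumulates at the +x end.

The bed frame is on the floor beside the door frame on its −x side.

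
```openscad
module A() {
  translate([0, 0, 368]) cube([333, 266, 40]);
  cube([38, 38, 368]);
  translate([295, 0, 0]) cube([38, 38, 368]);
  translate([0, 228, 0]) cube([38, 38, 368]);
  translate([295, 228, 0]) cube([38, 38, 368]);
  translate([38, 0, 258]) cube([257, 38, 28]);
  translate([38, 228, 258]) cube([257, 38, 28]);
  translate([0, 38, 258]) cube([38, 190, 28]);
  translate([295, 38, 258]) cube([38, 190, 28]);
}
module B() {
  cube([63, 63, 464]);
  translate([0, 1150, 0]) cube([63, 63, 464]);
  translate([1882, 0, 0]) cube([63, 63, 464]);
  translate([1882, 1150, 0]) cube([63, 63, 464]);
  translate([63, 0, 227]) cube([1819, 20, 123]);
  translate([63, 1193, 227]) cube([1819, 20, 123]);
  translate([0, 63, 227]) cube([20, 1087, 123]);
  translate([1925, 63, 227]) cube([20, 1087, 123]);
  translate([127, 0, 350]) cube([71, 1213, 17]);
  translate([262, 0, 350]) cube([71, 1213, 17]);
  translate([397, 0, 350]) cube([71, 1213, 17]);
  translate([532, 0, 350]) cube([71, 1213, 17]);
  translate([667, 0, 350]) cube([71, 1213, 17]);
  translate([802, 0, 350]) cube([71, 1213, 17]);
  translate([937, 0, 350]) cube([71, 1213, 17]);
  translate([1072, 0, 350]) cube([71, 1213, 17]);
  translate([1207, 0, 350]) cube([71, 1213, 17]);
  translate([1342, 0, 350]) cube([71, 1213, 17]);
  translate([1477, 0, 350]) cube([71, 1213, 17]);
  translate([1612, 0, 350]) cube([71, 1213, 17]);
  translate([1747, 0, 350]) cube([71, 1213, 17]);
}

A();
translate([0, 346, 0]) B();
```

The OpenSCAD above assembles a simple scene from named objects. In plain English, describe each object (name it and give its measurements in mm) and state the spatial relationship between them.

A is a four-legged stool. The seat is 333×266 mm, 40 mm thick, top at z = 408 mm. It stands on four square legs, each 38×38 mm in cross-section, from z = 0 to the seat underside, each flush with a corner of the seat. Four stretchers, 38 mm wide and 28 mm tall, connect adjacent legs with their undersides at z = 258 mm, each running between the inner faces of the legs it joins and aligned with the legs' outer faces on the other axis.

B is a bed frame 1945 mm long (x) by 1213 mm wide (y). Four 63×63 mm corner posts, 464 mm tall, at the corners of the footprint. Four rails of 20 mm thickness and 123 mm height run between adjacent posts with their undersides at z = 227 mm, their outer faces flush with the outside of the frame (the two x-running rails run between the posts' inner faces; the two y-running rails run between the posts' inner faces). 13 slats, each 71 mm wide (x) and 17 mm thick, lie across the top of the two x-running rails, running the full 1213 mm width of the frame in y; the slats are evenly spaced along x between the inner faces of the end posts with equal gaps (rounded down to the nearest mm) at the −x end and between each pair — any rounding remainder accumulates at the +x end.

The bed frame is on the floor beside the stool on its +y side.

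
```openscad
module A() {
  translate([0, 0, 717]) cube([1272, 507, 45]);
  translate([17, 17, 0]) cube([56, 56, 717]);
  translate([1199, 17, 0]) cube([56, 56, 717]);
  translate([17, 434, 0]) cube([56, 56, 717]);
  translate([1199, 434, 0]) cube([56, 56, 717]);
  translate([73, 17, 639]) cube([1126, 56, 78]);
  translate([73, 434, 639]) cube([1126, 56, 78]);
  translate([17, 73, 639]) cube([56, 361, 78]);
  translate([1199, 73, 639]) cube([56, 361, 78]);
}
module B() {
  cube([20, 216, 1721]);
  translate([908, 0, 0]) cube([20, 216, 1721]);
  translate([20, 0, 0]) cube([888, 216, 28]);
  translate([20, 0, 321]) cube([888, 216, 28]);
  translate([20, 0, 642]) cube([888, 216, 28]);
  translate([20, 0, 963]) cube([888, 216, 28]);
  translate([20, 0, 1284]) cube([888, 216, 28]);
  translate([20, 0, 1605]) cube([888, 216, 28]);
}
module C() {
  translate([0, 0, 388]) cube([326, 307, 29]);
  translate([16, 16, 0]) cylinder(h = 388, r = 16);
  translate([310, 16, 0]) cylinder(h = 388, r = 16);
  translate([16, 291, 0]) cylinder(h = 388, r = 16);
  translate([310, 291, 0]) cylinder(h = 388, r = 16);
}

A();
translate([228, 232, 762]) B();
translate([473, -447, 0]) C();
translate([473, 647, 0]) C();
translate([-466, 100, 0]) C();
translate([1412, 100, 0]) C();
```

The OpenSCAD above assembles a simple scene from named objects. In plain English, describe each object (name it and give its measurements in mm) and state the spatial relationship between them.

A is a table with a 1272×507 mm rectangular top, 45 mm thick, top surface at z = 762 mm, supported by four 56×56 mm square legs, each inset 17 mm from the nearest pair of top edges, running from the floor. Four apron rails, 56 mm thick and 78 mm tall, run between adjacent legs with their top edges flush with the underside of the top and their outer faces flush with the legs' outer faces.

B is an open bookshelf. Two side panels, each 20 mm thick, 216 mm deep and 1721 mm tall, stand 928 mm apart (outside-to-outside). Between them sit 6 shelves, each 28 mm thick and 216 mm deep, spanning the full gap between the sides. The bottom shelf rests on the floor (its underside at z = 0) and the clear gap between one shelf's top and the next shelf's underside is 293 mm.

C is a simple wooden stool: a rectangular seat 326 mm (x) by 307 mm (y), 29 mm thick, top face at z = 417 mm, on four round legs, each 32 mm in diameter. The legs rest on z = 0, each leg's axis is inset half a diameter from the nearest pair of seat edges (so the leg's bounding box is flush with the corner).

The bookshelf is on top of the table. Four stools sit around the table at the −y, +y, −x, +x sides.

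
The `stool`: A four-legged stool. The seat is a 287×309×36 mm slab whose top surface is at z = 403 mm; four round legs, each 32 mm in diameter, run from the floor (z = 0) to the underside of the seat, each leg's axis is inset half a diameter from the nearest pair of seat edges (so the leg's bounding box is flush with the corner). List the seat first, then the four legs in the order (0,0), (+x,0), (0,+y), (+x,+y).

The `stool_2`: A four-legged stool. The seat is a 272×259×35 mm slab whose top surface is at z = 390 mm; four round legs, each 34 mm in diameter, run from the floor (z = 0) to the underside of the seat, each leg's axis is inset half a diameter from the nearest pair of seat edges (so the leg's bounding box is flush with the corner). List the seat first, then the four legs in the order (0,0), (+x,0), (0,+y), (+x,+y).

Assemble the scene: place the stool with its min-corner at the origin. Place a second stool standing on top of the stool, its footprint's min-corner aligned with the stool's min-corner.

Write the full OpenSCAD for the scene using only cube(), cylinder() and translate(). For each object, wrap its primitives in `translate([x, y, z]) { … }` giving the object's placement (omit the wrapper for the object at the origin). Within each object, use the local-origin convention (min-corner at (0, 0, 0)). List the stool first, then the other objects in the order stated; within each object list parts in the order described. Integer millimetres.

translate([0, 0, 367]) cube([287, 309, 36]);
translate([16, 16, 0]) cylinder(h = 367, r = 16);
translate([271, 16, 0]) cylinder(h = 367, r = 16);
translate([16, 293, 0]) cylinder(h = 367, r = 16);
translate([271, 293, 0]) cylinder(h = 367, r = 16);
translate([0, 0, 403]) {
  translate([0, 0, 355]) cube([272, 259, 35]);
  translate([17, 17, 0]) cylinder(h = 355, r = 17);
  translate([255, 17, 0]) cylinder(h = 355, r = 17);
  translate([17, 242, 0]) cylinder(h = 355, r = 17);
  translate([255, 242, 0]) cylinder(h = 355, r = 17);
}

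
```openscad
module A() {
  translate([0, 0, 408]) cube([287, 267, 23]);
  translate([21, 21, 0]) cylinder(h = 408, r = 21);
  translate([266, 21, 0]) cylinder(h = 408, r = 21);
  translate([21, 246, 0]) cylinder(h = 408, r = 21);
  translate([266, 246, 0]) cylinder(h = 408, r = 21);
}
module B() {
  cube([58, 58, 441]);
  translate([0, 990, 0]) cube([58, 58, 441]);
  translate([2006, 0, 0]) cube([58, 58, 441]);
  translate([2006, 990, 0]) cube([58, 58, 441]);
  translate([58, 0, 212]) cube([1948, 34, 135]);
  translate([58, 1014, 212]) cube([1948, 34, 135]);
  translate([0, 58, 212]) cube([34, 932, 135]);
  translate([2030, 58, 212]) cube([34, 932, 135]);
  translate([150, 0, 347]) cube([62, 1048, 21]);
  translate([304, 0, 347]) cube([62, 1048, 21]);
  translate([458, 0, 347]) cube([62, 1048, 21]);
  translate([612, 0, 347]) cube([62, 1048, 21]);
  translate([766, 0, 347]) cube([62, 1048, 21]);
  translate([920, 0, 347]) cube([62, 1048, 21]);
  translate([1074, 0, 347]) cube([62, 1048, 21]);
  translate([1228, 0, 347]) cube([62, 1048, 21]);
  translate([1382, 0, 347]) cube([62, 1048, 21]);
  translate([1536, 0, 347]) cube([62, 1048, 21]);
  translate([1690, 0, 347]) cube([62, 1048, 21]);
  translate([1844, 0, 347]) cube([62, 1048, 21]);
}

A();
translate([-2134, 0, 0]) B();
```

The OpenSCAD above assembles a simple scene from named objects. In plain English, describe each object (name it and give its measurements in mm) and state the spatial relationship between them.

A is a four-legged stool. The seat is a 287×267×23 mm slab whose top surface is at z = 431 mm; four round legs, each 42 mm in diameter, run from the floor (z = 0) to the underside of the seat, each leg's axis is inset half a diameter from the nearest pair of seat edges (so the leg's bounding box is flush with the corner).

B is a bed frame 2064 mm long (x) by 1048 mm wide (y). Four 58×58 mm corner posts, 441 mm tall, at the corners of the footprint. Four rails of 34 mm thickness and 135 mm height run between adjacent posts with their undersides at z = 212 mm, their outer faces flush with the outside of the frame (the two x-running rails run between the posts' inner faces; the two y-running rails run between the posts' inner faces). 12 slats, each 62 mm wide (x) and 21 mm thick, lie across the top of the two x-running rails, running the full 1048 mm width of the frame in y; the slats are evenly spaced along x between the inner faces of the end posts with equal gaps (rounded down to the nearest mm) at the −x end and between each pair — any rounding remainder accumulates at the +x end.

The bed frame is on the floor beside the stool on its −x side.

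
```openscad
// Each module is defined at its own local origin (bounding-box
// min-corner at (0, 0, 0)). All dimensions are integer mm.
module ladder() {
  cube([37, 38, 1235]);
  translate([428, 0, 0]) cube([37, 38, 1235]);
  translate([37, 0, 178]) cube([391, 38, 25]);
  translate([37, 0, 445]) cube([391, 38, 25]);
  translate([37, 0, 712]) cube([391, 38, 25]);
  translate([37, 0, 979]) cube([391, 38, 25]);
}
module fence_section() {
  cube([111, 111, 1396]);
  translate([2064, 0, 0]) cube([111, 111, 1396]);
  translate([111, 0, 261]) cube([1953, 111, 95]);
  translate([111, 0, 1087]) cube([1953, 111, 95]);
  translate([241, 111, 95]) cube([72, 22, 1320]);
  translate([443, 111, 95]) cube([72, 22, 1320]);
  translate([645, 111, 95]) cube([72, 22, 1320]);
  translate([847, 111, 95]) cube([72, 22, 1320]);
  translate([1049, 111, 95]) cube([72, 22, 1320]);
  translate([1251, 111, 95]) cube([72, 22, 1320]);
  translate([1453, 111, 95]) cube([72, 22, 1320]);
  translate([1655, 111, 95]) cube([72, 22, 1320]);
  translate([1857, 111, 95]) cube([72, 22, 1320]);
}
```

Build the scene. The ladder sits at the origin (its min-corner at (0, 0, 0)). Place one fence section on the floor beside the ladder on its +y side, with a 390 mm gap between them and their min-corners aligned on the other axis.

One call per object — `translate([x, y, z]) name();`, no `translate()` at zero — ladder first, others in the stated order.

ladder();
translate([0, 428, 0]) fence_section();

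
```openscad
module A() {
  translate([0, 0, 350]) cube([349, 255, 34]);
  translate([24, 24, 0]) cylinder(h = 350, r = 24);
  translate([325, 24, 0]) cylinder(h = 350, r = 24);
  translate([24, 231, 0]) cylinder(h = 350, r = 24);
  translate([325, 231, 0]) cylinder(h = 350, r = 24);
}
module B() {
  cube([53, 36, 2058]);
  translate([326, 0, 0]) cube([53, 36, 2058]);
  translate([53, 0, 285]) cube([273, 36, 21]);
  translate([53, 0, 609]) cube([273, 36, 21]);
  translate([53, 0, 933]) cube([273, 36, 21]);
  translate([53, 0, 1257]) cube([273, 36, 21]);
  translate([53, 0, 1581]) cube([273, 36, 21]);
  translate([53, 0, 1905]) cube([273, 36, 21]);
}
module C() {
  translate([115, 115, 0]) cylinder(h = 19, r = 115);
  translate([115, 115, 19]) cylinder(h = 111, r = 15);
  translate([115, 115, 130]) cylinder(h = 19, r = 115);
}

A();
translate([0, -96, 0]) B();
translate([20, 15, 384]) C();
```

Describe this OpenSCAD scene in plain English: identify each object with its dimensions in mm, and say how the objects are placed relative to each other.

A is a simple wooden stool: a rectangular seat 349 mm (x) by 255 mm (y), 34 mm thick, top face at z = 384 mm, on four round legs, each 48 mm in diameter. The legs rest on z = 0, each leg's axis is inset half a diameter from the nearest pair of seat edges (so the leg's bounding box is flush with the corner).

B is a wooden ladder with two side rails of 53×36 mm section and 2058 mm height, set 379 mm apart overall. Between them run 6 rectangular rungs (36 mm deep, 21 mm thick), front faces flush with the rails' −y face. The bottom of the first rung is 285 mm above the floor and each subsequent rung is 324 mm higher than the one below.

C is a spool: two coaxial disc flanges of radius 115 mm and thickness 19 mm, joined by a core cylinder of radius 15 mm and height 111 mm. The lower flange rests on z = 0 and the three cylinders share a vertical axis.

The ladder is on the floor beside the stool on its −y side. The spool is on top of the stool.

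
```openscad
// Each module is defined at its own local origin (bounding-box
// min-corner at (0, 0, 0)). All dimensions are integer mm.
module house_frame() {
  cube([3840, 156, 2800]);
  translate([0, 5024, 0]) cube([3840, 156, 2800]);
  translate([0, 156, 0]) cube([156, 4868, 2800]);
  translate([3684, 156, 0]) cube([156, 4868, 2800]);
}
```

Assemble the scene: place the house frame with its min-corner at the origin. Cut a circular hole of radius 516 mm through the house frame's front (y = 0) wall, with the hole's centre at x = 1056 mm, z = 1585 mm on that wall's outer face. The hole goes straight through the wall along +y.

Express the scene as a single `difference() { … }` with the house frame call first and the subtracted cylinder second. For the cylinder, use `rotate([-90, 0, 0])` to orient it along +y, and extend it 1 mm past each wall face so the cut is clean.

difference() {
  house_frame();
  translate([1056, -1, 1585]) rotate([-90, 0, 0]) cylinder(h = 158, r = 516);
}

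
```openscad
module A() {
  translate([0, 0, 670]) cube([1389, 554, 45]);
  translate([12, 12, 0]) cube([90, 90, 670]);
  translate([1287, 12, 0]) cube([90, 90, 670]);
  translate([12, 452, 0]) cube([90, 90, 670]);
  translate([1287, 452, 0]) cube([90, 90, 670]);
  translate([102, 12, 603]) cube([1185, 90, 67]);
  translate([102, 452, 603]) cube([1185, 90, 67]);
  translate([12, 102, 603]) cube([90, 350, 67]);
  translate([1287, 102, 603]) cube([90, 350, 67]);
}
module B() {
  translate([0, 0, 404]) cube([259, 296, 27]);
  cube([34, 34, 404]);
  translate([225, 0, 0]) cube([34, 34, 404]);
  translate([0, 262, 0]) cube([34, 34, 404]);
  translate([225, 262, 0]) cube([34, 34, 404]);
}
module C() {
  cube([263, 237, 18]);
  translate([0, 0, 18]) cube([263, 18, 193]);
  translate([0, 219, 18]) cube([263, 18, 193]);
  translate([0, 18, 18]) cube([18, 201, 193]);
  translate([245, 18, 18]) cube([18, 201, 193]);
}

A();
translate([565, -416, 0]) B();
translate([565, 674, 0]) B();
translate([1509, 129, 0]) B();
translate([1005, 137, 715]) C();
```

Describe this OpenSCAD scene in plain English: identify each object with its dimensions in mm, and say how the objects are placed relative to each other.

A is a table: top 1389 mm (x) × 554 mm (y), 45 mm thick, upper face at z = 715 mm, on four 90×90 mm square legs, each inset 12 mm from the nearest pair of top edges, running from z = 0 to the bottom of the top. Four apron rails, 90 mm thick and 67 mm tall, run between adjacent legs with their top edges flush with the underside of the top and their outer faces flush with the legs' outer faces.

B is a simple wooden stool: a rectangular seat 259 mm (x) by 296 mm (y), 27 mm thick, top face at z = 431 mm, on four square legs, each 34×34 mm in cross-section. The legs rest on z = 0, each flush with a corner of the seat.

C is an open-topped rectangular box: outside dimensions 263×237×211 mm, with a uniform wall and base thickness of 18 mm. The base is a full 263×237 slab on the floor; four walls sit on top of the base. The front and back walls (the −y and +y sides) span the full width; the two side walls fit between them.

Three stools sit around the table at the −y, +y, +x sides. The open box is on top of the table.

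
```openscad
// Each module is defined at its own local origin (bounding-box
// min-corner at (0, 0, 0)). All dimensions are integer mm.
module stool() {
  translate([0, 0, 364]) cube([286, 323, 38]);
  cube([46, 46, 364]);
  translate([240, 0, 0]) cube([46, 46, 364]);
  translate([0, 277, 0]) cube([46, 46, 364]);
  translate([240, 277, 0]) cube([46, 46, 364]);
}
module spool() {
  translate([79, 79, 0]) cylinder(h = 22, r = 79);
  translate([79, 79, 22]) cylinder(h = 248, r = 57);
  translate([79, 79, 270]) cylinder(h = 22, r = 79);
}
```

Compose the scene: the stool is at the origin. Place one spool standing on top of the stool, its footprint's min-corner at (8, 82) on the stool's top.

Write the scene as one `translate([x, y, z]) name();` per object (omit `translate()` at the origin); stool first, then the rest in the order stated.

stool();
translate([8, 82, 402]) spool();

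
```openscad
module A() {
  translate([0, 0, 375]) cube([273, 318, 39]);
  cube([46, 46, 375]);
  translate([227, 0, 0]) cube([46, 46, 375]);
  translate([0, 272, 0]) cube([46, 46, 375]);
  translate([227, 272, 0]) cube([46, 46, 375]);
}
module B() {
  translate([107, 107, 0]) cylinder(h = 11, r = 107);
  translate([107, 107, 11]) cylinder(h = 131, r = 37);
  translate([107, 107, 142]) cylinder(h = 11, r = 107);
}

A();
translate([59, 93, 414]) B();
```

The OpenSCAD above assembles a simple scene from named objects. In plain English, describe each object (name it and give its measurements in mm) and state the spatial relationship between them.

A is a four-legged stool. The seat is a 273×318×39 mm slab whose top surface is at z = 414 mm; four square legs, each 46×46 mm in cross-section, run from the floor (z = 0) to the underside of the seat, each flush with a corner of the seat.

B is a spool: two coaxial disc flanges of radius 107 mm and thickness 11 mm, joined by a core cylinder of radius 37 mm and height 131 mm. The lower flange rests on z = 0 and the three cylinders share a vertical axis.

The spool is on top of the stool.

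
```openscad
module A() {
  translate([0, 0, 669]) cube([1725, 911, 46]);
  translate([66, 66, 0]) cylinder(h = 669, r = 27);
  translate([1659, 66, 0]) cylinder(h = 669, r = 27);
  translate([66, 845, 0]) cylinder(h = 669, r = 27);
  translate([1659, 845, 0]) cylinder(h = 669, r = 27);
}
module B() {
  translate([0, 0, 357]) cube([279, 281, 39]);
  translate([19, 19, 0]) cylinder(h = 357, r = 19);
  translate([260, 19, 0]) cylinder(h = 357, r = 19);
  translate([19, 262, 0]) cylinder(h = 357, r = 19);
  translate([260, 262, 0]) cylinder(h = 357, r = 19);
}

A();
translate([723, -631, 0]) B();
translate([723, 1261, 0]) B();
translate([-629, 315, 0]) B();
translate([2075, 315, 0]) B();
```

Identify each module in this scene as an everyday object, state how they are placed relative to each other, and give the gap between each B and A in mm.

Each stool's nearest face is 350 mm from the table's bounding box.

A is a table. B is a stool. Four stools sit around the table at the −y, +y, −x, +x sides. The gap between each stool and the table is 350 mm.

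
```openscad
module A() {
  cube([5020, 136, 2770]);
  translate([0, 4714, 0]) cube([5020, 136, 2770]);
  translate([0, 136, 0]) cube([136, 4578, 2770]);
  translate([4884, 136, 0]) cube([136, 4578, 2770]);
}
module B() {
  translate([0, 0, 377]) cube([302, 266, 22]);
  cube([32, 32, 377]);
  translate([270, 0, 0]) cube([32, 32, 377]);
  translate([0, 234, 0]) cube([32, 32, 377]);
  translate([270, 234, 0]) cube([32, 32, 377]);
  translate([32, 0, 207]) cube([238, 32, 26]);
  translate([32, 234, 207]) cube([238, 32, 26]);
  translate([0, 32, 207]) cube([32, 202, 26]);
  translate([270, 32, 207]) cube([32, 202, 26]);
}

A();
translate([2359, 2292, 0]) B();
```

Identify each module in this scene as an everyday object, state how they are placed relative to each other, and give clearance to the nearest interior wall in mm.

A is a house frame. B is a stool. The stool sits inside the house frame, centred. The clearance to the nearest interior wall is 2156 mm.

Clearances: x = 2223, y = 2156; minimum 2156 mm.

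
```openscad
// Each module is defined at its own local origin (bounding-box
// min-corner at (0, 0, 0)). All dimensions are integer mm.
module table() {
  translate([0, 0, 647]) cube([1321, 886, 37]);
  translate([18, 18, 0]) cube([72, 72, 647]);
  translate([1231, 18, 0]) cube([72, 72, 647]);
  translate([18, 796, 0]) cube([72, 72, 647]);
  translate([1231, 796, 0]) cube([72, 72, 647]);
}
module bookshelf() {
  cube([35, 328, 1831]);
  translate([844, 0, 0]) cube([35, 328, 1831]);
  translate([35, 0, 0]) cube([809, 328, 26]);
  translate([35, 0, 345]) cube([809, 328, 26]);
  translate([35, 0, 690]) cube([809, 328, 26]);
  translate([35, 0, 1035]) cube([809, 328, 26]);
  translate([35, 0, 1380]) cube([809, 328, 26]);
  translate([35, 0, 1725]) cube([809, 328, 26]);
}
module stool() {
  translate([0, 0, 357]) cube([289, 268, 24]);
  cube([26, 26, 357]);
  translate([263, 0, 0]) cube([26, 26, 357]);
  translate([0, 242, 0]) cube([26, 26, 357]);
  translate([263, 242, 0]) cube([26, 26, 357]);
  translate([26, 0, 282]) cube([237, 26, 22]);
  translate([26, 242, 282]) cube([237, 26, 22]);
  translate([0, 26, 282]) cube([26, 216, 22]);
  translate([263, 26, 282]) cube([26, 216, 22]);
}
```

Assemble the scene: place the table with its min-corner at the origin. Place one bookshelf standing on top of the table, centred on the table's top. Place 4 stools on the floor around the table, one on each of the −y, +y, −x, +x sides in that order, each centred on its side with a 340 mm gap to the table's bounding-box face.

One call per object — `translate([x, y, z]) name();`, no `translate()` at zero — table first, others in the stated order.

table();
translate([221, 279, 684]) bookshelf();
translate([516, -608, 0]) stool();
translate([516, 1226, 0]) stool();
translate([-629, 309, 0]) stool();
translate([1661, 309, 0]) stool();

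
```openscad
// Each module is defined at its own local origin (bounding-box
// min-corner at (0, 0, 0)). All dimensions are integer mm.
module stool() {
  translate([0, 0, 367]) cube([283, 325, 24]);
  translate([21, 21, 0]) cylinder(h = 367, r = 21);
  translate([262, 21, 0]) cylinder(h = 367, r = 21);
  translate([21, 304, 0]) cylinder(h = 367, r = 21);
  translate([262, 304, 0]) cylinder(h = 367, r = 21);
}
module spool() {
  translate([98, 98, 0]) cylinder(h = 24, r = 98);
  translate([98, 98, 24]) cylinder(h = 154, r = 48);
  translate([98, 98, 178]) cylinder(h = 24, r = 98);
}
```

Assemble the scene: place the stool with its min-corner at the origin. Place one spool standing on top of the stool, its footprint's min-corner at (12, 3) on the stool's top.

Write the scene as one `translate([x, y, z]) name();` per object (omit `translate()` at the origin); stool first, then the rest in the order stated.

stool();
translate([12, 3, 391]) spool();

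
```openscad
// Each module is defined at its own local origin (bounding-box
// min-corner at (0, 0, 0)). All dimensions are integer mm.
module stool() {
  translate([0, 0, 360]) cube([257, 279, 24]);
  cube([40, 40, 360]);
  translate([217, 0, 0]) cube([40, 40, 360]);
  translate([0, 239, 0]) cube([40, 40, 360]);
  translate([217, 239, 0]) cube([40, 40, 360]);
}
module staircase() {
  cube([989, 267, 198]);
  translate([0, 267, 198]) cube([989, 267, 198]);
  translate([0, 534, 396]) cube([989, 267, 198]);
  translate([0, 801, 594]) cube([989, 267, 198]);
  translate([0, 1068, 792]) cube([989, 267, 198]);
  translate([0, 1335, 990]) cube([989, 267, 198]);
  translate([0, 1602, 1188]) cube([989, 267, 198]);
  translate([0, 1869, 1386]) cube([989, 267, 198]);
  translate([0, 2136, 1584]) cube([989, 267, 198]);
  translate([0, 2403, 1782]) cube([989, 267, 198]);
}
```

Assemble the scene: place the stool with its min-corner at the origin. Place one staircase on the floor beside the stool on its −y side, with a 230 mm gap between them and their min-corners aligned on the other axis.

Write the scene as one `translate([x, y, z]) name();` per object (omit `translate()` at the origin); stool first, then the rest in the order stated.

stool();
translate([0, -2900, 0]) staircase();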